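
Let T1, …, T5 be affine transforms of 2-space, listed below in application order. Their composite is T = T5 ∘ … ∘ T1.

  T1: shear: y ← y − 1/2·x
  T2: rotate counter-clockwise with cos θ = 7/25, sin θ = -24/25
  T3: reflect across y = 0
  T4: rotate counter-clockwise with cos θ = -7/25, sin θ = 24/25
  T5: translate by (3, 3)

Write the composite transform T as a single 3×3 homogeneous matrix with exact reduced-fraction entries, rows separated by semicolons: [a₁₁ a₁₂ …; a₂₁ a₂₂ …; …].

T1 = [1 0 0; -1/2 1 0; 0 0 1]
T2·T1 = [-1/5 24/25 0; -11/10 7/25 0; 0 0 1]
T3·…·T1 = [-1/5 24/25 0; 11/10 -7/25 0; 0 0 1]
T4·…·T1 = [-1 0 0; -1/2 1 0; 0 0 1]
T5·…·T1 = [-1 0 3; -1/2 1 3; 0 0 1]

T = [-1 0 3; -1/2 1 3; 0 0 1]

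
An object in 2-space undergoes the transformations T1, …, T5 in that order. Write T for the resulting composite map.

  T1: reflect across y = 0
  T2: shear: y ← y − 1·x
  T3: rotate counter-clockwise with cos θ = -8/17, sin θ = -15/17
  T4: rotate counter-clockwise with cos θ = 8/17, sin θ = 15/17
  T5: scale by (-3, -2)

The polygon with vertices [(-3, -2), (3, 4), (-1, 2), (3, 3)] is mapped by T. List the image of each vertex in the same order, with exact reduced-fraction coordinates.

image vertices: (-2151/289, -3050/289), (3591/289, 3694/289), (1203/289, -158/289), (2871/289, 3372/289)

T1 reflect across y = 0: (-3, -2) → (-3, 2); (3, 4) → (3, -4); (-1, 2) → (-1, -2); (3, 3) → (3, -3)
T2 shear: y ← y − 1·x: (-3, 2) → (-3, 5); (3, -4) → (3, -7); (-1, -2) → (-1, -1); (3, -3) → (3, -6)
T3 rotate counter-clockwise with cos θ = -8/17, sin θ = -15/17: (-3, 5) → (99/17, 5/17); (3, -7) → (-129/17, 11/17); (-1, -1) → (-7/17, 23/17); (3, -6) → (-114/17, 3/17)
T4 rotate counter-clockwise with cos θ = 8/17, sin θ = 15/17: (99/17, 5/17) → (717/289, 1525/289); (-129/17, 11/17) → (-1197/289, -1847/289); (-7/17, 23/17) → (-401/289, 79/289); (-114/17, 3/17) → (-957/289, -1686/289)
T5 scale by (-3, -2): (717/289, 1525/289) → (-2151/289, -3050/289); (-1197/289, -1847/289) → (3591/289, 3694/289); (-401/289, 79/289) → (1203/289, -158/289); (-957/289, -1686/289) → (2871/289, 3372/289)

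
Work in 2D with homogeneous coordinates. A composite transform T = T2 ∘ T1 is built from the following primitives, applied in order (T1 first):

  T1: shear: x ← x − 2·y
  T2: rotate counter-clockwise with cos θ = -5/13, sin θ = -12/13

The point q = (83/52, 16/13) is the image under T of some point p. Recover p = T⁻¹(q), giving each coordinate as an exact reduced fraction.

p = (1/4, 1)

T1 = [1 -2 0; 0 1 0; 0 0 1]
T2·T1 = [-5/13 22/13 0; -12/13 19/13 0; 0 0 1]
det M = 1; M⁻¹ = [19/13 -22/13 0; 12/13 -5/13 0; 0 0 1]
M⁻¹ · (83/52, 16/13)ᵀ = (1/4, 1)ᵀ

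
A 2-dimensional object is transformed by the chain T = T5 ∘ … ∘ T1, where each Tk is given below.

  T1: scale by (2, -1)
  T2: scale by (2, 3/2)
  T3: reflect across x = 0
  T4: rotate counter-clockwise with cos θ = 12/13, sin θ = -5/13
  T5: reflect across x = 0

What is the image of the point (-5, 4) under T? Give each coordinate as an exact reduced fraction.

T1 scale by (2, -1): (-5, 4) → (-10, -4)
T2 scale by (2, 3/2): (-10, -4) → (-20, -6)
T3 reflect across x = 0: (-20, -6) → (20, -6)
T4 rotate counter-clockwise with cos θ = 12/13, sin θ = -5/13: (20, -6) → (210/13, -172/13)
T5 reflect across x = 0: (210/13, -172/13) → (-210/13, -172/13)

T(p) = (-210/13, -172/13)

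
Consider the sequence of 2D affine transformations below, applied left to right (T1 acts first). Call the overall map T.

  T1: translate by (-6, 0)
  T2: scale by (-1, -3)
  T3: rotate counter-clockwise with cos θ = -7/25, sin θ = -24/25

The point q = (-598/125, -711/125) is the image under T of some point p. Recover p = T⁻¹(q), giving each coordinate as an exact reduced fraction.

T1 = [1 0 -6; 0 1 0; 0 0 1]
T2·T1 = [-1 0 6; 0 -3 0; 0 0 1]
T3·…·T1 = [7/25 -72/25 -42/25; 24/25 21/25 -144/25; 0 0 1]
det M = 3; M⁻¹ = [7/25 24/25 6; -8/25 7/75 0; 0 0 1]
M⁻¹ · (-598/125, -711/125)ᵀ = (-4/5, 1)ᵀ

p = (-4/5, 1)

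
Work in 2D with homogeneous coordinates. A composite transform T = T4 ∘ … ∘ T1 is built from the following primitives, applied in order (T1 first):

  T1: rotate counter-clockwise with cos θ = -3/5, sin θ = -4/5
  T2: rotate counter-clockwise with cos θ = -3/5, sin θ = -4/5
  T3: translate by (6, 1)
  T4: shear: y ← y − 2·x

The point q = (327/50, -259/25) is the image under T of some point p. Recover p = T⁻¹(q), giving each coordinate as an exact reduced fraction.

p = (3/2, -1)

T1 = [-3/5 4/5 0; -4/5 -3/5 0; 0 0 1]
T2·T1 = [-7/25 -24/25 0; 24/25 -7/25 0; 0 0 1]
T3·…·T1 = [-7/25 -24/25 6; 24/25 -7/25 1; 0 0 1]
T4·…·T1 = [-7/25 -24/25 6; 38/25 41/25 -11; 0 0 1]
det M = 1; M⁻¹ = [41/25 24/25 18/25; -38/25 -7/25 151/25; 0 0 1]
M⁻¹ · (327/50, -259/25)ᵀ = (3/2, -1)ᵀ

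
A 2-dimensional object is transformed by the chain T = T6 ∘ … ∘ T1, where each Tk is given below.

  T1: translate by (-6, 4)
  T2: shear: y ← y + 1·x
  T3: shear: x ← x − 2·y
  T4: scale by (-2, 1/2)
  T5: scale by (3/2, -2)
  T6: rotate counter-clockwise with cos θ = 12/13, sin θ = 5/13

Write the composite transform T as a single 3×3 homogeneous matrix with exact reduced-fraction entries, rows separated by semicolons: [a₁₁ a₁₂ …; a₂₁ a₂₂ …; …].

T1 = [1 0 -6; 0 1 4; 0 0 1]
T2·T1 = [1 0 -6; 1 1 -2; 0 0 1]
T3·…·T1 = [-1 -2 -2; 1 1 -2; 0 0 1]
T4·…·T1 = [2 4 4; 1/2 1/2 -1; 0 0 1]
T5·…·T1 = [3 6 6; -1 -1 2; 0 0 1]
T6·…·T1 = [41/13 77/13 62/13; 3/13 18/13 54/13; 0 0 1]

T = [41/13 77/13 62/13; 3/13 18/13 54/13; 0 0 1]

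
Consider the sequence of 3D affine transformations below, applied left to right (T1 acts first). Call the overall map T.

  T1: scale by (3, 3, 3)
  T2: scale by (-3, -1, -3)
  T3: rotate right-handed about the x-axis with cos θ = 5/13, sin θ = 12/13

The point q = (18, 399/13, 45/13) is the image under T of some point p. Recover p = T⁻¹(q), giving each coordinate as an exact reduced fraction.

p = (-2, -5, 3)

T1 = [3 0 0 0; 0 3 0 0; 0 0 3 0; 0 0 0 1]
T2·T1 = [-9 0 0 0; 0 -3 0 0; 0 0 -9 0; 0 0 0 1]
T3·…·T1 = [-9 0 0 0; 0 -15/13 108/13 0; 0 -36/13 -45/13 0; 0 0 0 1]
det M = -243; M⁻¹ = [-1/9 0 0 0; 0 -5/39 -4/13 0; 0 4/39 -5/117 0; 0 0 0 1]
M⁻¹ · (18, 399/13, 45/13)ᵀ = (-2, -5, 3)ᵀ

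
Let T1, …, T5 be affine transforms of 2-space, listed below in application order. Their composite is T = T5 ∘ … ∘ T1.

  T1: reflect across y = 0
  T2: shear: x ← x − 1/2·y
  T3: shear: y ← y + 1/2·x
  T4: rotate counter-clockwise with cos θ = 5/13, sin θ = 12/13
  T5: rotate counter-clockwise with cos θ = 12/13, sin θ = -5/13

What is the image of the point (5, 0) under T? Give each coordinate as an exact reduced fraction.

T1 reflect across y = 0: (5, 0) → (5, 0)
T2 shear: x ← x − 1/2·y: (5, 0) → (5, 0)
T3 shear: y ← y + 1/2·x: (5, 0) → (5, 5/2)
T4 rotate counter-clockwise with cos θ = 5/13, sin θ = 12/13: (5, 5/2) → (-5/13, 145/26)
T5 rotate counter-clockwise with cos θ = 12/13, sin θ = -5/13: (-5/13, 145/26) → (605/338, 895/169)

T(p) = (605/338, 895/169)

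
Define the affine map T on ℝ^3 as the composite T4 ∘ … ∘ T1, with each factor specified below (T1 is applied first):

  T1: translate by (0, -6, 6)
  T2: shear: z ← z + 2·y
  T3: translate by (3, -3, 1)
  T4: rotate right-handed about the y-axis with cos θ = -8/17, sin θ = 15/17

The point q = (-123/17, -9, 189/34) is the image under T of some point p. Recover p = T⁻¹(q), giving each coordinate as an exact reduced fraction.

T1 = [1 0 0 0; 0 1 0 -6; 0 0 1 6; 0 0 0 1]
T2·T1 = [1 0 0 0; 0 1 0 -6; 0 2 1 -6; 0 0 0 1]
T3·…·T1 = [1 0 0 3; 0 1 0 -9; 0 2 1 -5; 0 0 0 1]
T4·…·T1 = [-8/17 30/17 15/17 -99/17; 0 1 0 -9; -15/17 -16/17 -8/17 -5/17; 0 0 0 1]
det M = 1; M⁻¹ = [-8/17 0 -15/17 -3; 0 1 0 9; 15/17 -2 -8/17 -13; 0 0 0 1]
M⁻¹ · (-123/17, -9, 189/34)ᵀ = (-9/2, 0, -4)ᵀ

p = (-9/2, 0, -4)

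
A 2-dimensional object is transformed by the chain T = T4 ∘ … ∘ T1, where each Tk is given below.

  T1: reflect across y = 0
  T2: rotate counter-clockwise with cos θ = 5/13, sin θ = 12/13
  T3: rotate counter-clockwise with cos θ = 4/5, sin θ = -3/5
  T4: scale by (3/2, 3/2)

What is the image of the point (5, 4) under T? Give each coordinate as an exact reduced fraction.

T(p) = (618/65, -177/130)

T1 reflect across y = 0: (5, 4) → (5, -4)
T2 rotate counter-clockwise with cos θ = 5/13, sin θ = 12/13: (5, -4) → (73/13, 40/13)
T3 rotate counter-clockwise with cos θ = 4/5, sin θ = -3/5: (73/13, 40/13) → (412/65, -59/65)
T4 scale by (3/2, 3/2): (412/65, -59/65) → (618/65, -177/130)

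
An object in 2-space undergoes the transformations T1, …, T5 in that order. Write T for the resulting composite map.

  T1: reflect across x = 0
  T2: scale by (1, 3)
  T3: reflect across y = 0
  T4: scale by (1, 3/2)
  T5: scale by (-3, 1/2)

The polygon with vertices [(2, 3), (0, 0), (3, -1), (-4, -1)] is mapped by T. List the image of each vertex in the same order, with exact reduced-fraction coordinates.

image vertices: (6, -27/4), (0, 0), (9, 9/4), (-12, 9/4)

T1 reflect across x = 0: (2, 3) → (-2, 3); (0, 0) → (0, 0); (3, -1) → (-3, -1); (-4, -1) → (4, -1)
T2 scale by (1, 3): (-2, 3) → (-2, 9); (0, 0) → (0, 0); (-3, -1) → (-3, -3); (4, -1) → (4, -3)
T3 reflect across y = 0: (-2, 9) → (-2, -9); (0, 0) → (0, 0); (-3, -3) → (-3, 3); (4, -3) → (4, 3)
T4 scale by (1, 3/2): (-2, -9) → (-2, -27/2); (0, 0) → (0, 0); (-3, 3) → (-3, 9/2); (4, 3) → (4, 9/2)
T5 scale by (-3, 1/2): (-2, -27/2) → (6, -27/4); (0, 0) → (0, 0); (-3, 9/2) → (9, 9/4); (4, 9/2) → (-12, 9/4)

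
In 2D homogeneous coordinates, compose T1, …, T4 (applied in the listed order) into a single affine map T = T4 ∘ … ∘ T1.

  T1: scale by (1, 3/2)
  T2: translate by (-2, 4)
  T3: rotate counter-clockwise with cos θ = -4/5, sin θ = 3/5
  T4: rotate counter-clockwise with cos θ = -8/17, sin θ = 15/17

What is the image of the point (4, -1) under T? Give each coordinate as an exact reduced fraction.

T1 scale by (1, 3/2): (4, -1) → (4, -3/2)
T2 translate by (-2, 4): (4, -3/2) → (2, 5/2)
T3 rotate counter-clockwise with cos θ = -4/5, sin θ = 3/5: (2, 5/2) → (-31/10, -4/5)
T4 rotate counter-clockwise with cos θ = -8/17, sin θ = 15/17: (-31/10, -4/5) → (184/85, -401/170)

T(p) = (184/85, -401/170)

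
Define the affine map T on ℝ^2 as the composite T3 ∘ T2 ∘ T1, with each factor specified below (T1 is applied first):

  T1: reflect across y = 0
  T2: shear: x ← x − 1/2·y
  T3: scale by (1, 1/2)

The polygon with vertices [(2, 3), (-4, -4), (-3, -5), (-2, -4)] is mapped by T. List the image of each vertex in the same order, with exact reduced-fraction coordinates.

T1 reflect across y = 0: (2, 3) → (2, -3); (-4, -4) → (-4, 4); (-3, -5) → (-3, 5); (-2, -4) → (-2, 4)
T2 shear: x ← x − 1/2·y: (2, -3) → (7/2, -3); (-4, 4) → (-6, 4); (-3, 5) → (-11/2, 5); (-2, 4) → (-4, 4)
T3 scale by (1, 1/2): (7/2, -3) → (7/2, -3/2); (-6, 4) → (-6, 2); (-11/2, 5) → (-11/2, 5/2); (-4, 4) → (-4, 2)

image vertices: (7/2, -3/2), (-6, 2), (-11/2, 5/2), (-4, 2)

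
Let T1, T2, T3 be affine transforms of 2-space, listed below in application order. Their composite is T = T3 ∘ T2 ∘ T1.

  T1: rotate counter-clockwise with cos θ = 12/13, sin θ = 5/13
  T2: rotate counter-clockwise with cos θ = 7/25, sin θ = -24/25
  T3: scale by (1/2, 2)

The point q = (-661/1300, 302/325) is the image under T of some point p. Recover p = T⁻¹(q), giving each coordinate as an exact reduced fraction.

T1 = [12/13 -5/13 0; 5/13 12/13 0; 0 0 1]
T2·T1 = [204/325 253/325 0; -253/325 204/325 0; 0 0 1]
T3·…·T1 = [102/325 253/650 0; -506/325 408/325 0; 0 0 1]
det M = 1; M⁻¹ = [408/325 -253/650 0; 506/325 102/325 0; 0 0 1]
M⁻¹ · (-661/1300, 302/325)ᵀ = (-1, -1/2)ᵀ

p = (-1, -1/2)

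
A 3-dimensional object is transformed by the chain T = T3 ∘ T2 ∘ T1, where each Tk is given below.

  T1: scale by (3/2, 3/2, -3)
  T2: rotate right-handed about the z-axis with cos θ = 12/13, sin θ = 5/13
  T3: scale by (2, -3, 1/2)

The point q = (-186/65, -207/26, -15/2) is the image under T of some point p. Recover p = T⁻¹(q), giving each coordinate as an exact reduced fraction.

T1 = [3/2 0 0 0; 0 3/2 0 0; 0 0 -3 0; 0 0 0 1]
T2·T1 = [18/13 -15/26 0 0; 15/26 18/13 0 0; 0 0 -3 0; 0 0 0 1]
T3·…·T1 = [36/13 -15/13 0 0; -45/26 -54/13 0 0; 0 0 -3/2 0; 0 0 0 1]
det M = 81/4; M⁻¹ = [4/13 -10/117 0 0; -5/39 -8/39 0 0; 0 0 -2/3 0; 0 0 0 1]
M⁻¹ · (-186/65, -207/26, -15/2)ᵀ = (-1/5, 2, 5)ᵀ

p = (-1/5, 2, 5)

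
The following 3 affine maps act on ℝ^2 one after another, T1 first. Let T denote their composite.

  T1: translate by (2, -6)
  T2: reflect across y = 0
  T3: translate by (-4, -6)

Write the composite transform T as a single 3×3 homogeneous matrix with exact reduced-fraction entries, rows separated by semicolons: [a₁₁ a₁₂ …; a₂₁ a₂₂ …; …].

T1 = [1 0 2; 0 1 -6; 0 0 1]
T2·T1 = [1 0 2; 0 -1 6; 0 0 1]
T3·…·T1 = [1 0 -2; 0 -1 0; 0 0 1]

T = [1 0 -2; 0 -1 0; 0 0 1]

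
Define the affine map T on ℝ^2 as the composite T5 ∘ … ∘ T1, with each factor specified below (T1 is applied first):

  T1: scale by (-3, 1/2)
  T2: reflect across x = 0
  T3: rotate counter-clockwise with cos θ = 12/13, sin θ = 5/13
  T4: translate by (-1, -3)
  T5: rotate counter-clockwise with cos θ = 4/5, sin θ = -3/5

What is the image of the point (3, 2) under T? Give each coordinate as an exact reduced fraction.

T(p) = (414/65, -198/65)

T1 scale by (-3, 1/2): (3, 2) → (-9, 1)
T2 reflect across x = 0: (-9, 1) → (9, 1)
T3 rotate counter-clockwise with cos θ = 12/13, sin θ = 5/13: (9, 1) → (103/13, 57/13)
T4 translate by (-1, -3): (103/13, 57/13) → (90/13, 18/13)
T5 rotate counter-clockwise with cos θ = 4/5, sin θ = -3/5: (90/13, 18/13) → (414/65, -198/65)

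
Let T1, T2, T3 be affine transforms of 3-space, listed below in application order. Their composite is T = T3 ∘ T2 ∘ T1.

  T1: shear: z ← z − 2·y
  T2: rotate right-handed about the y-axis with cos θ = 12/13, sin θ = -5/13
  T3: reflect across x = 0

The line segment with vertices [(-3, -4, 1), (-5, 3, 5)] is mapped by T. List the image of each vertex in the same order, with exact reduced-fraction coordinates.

T1 shear: z ← z − 2·y: (-3, -4, 1) → (-3, -4, 9); (-5, 3, 5) → (-5, 3, -1)
T2 rotate right-handed about the y-axis with cos θ = 12/13, sin θ = -5/13: (-3, -4, 9) → (-81/13, -4, 93/13); (-5, 3, -1) → (-55/13, 3, -37/13)
T3 reflect across x = 0: (-81/13, -4, 93/13) → (81/13, -4, 93/13); (-55/13, 3, -37/13) → (55/13, 3, -37/13)

image vertices: (81/13, -4, 93/13), (55/13, 3, -37/13)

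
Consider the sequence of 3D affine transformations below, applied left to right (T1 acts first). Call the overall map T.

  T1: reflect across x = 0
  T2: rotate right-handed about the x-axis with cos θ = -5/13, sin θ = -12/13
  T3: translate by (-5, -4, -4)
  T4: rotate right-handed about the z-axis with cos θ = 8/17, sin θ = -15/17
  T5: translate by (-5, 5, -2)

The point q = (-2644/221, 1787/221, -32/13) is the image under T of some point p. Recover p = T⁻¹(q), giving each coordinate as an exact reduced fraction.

T1 = [-1 0 0 0; 0 1 0 0; 0 0 1 0; 0 0 0 1]
T2·T1 = [-1 0 0 0; 0 -5/13 12/13 0; 0 -12/13 -5/13 0; 0 0 0 1]
T3·…·T1 = [-1 0 0 -5; 0 -5/13 12/13 -4; 0 -12/13 -5/13 -4; 0 0 0 1]
T4·…·T1 = [-8/17 -75/221 180/221 -100/17; 15/17 -40/221 96/221 43/17; 0 -12/13 -5/13 -4; 0 0 0 1]
T5·…·T1 = [-8/17 -75/221 180/221 -185/17; 15/17 -40/221 96/221 128/17; 0 -12/13 -5/13 -6; 0 0 0 1]
det M = -1; M⁻¹ = [-8/17 15/17 0 -200/17; -75/221 -40/221 -12/13 -1739/221; 180/221 96/221 -5/13 726/221; 0 0 0 1]
M⁻¹ · (-2644/221, 1787/221, -32/13)ᵀ = (1, -3, -2)ᵀ

p = (1, -3, -2)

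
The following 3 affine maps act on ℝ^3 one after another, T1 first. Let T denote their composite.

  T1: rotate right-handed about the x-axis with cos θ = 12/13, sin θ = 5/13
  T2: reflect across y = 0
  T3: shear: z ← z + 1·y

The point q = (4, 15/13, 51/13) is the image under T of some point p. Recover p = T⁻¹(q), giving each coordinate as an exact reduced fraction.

T1 = [1 0 0 0; 0 12/13 -5/13 0; 0 5/13 12/13 0; 0 0 0 1]
T2·T1 = [1 0 0 0; 0 -12/13 5/13 0; 0 5/13 12/13 0; 0 0 0 1]
T3·…·T1 = [1 0 0 0; 0 -12/13 5/13 0; 0 -7/13 17/13 0; 0 0 0 1]
det M = -1; M⁻¹ = [1 0 0 0; 0 -17/13 5/13 0; 0 -7/13 12/13 0; 0 0 0 1]
M⁻¹ · (4, 15/13, 51/13)ᵀ = (4, 0, 3)ᵀ

p = (4, 0, 3)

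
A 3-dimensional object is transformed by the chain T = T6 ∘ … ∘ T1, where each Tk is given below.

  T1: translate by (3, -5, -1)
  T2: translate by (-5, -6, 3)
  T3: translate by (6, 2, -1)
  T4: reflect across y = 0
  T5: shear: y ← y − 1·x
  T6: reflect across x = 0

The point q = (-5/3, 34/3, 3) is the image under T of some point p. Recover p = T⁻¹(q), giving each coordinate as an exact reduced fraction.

p = (-7/3, -4, 2)

T1 = [1 0 0 3; 0 1 0 -5; 0 0 1 -1; 0 0 0 1]
T2·T1 = [1 0 0 -2; 0 1 0 -11; 0 0 1 2; 0 0 0 1]
T3·…·T1 = [1 0 0 4; 0 1 0 -9; 0 0 1 1; 0 0 0 1]
T4·…·T1 = [1 0 0 4; 0 -1 0 9; 0 0 1 1; 0 0 0 1]
T5·…·T1 = [1 0 0 4; -1 -1 0 5; 0 0 1 1; 0 0 0 1]
T6·…·T1 = [-1 0 0 -4; -1 -1 0 5; 0 0 1 1; 0 0 0 1]
det M = 1; M⁻¹ = [-1 0 0 -4; 1 -1 0 9; 0 0 1 -1; 0 0 0 1]
M⁻¹ · (-5/3, 34/3, 3)ᵀ = (-7/3, -4, 2)ᵀ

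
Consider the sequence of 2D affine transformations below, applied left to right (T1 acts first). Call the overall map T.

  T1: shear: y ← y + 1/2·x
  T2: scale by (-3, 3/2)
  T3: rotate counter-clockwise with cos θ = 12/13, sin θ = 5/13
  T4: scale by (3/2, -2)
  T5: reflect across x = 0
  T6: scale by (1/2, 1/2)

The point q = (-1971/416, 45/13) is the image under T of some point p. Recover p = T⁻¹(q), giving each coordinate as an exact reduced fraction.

T1 = [1 0 0; 1/2 1 0; 0 0 1]
T2·T1 = [-3 0 0; 3/4 3/2 0; 0 0 1]
T3·…·T1 = [-159/52 -15/26 0; -6/13 18/13 0; 0 0 1]
T4·…·T1 = [-477/104 -45/52 0; 12/13 -36/13 0; 0 0 1]
T5·…·T1 = [477/104 45/52 0; 12/13 -36/13 0; 0 0 1]
T6·…·T1 = [477/208 45/104 0; 6/13 -18/13 0; 0 0 1]
det M = -27/8; M⁻¹ = [16/39 5/39 0; 16/117 -53/78 0; 0 0 1]
M⁻¹ · (-1971/416, 45/13)ᵀ = (-3/2, -3)ᵀ

p = (-3/2, -3)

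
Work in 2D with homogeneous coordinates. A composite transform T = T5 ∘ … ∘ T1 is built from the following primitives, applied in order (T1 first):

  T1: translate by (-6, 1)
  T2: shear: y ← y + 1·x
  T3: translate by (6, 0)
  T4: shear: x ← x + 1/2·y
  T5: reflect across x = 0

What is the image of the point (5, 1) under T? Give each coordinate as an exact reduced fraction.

T(p) = (-11/2, 1)

T1 translate by (-6, 1): (5, 1) → (-1, 2)
T2 shear: y ← y + 1·x: (-1, 2) → (-1, 1)
T3 translate by (6, 0): (-1, 1) → (5, 1)
T4 shear: x ← x + 1/2·y: (5, 1) → (11/2, 1)
T5 reflect across x = 0: (11/2, 1) → (-11/2, 1)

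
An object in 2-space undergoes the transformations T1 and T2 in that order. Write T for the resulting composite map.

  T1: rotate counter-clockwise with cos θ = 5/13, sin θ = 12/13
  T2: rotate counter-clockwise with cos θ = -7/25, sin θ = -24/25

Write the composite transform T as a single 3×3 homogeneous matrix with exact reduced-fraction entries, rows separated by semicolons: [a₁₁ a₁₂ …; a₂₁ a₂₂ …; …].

T = [253/325 204/325 0; -204/325 253/325 0; 0 0 1]

T1 = [5/13 -12/13 0; 12/13 5/13 0; 0 0 1]
T2·T1 = [253/325 204/325 0; -204/325 253/325 0; 0 0 1]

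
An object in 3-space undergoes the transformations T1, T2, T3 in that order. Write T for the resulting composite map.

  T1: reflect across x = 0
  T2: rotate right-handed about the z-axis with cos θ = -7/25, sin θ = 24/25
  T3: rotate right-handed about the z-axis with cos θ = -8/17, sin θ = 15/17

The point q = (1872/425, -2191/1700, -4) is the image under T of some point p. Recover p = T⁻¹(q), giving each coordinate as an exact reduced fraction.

T1 = [-1 0 0 0; 0 1 0 0; 0 0 1 0; 0 0 0 1]
T2·T1 = [7/25 -24/25 0 0; -24/25 -7/25 0 0; 0 0 1 0; 0 0 0 1]
T3·…·T1 = [304/425 297/425 0 0; 297/425 -304/425 0 0; 0 0 1 0; 0 0 0 1]
det M = -1; M⁻¹ = [304/425 297/425 0 0; 297/425 -304/425 0 0; 0 0 1 0; 0 0 0 1]
M⁻¹ · (1872/425, -2191/1700, -4)ᵀ = (9/4, 4, -4)ᵀ

p = (9/4, 4, -4)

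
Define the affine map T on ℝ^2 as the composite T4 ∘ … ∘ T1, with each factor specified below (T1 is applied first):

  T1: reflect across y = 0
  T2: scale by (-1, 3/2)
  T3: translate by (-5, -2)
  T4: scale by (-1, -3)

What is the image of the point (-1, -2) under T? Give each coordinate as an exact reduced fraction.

T(p) = (4, -3)

T1 reflect across y = 0: (-1, -2) → (-1, 2)
T2 scale by (-1, 3/2): (-1, 2) → (1, 3)
T3 translate by (-5, -2): (1, 3) → (-4, 1)
T4 scale by (-1, -3): (-4, 1) → (4, -3)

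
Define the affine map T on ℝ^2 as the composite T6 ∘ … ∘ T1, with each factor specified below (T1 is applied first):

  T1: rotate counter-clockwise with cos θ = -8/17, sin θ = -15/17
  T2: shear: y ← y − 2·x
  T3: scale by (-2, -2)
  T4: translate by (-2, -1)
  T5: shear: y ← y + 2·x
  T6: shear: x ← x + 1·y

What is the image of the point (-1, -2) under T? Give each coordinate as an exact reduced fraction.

T1 rotate counter-clockwise with cos θ = -8/17, sin θ = -15/17: (-1, -2) → (-22/17, 31/17)
T2 shear: y ← y − 2·x: (-22/17, 31/17) → (-22/17, 75/17)
T3 scale by (-2, -2): (-22/17, 75/17) → (44/17, -150/17)
T4 translate by (-2, -1): (44/17, -150/17) → (10/17, -167/17)
T5 shear: y ← y + 2·x: (10/17, -167/17) → (10/17, -147/17)
T6 shear: x ← x + 1·y: (10/17, -147/17) → (-137/17, -147/17)

T(p) = (-137/17, -147/17)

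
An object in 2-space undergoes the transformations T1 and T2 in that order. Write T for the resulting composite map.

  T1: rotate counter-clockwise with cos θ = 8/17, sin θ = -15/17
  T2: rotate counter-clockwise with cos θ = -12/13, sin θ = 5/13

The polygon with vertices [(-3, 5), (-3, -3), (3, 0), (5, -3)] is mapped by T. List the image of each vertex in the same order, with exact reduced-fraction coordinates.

image vertices: (-61/13, -45/13), (723/221, -597/221), (-63/221, 660/221), (555/221, 1163/221)

T1 rotate counter-clockwise with cos θ = 8/17, sin θ = -15/17: (-3, 5) → (3, 5); (-3, -3) → (-69/17, 21/17); (3, 0) → (24/17, -45/17); (5, -3) → (-5/17, -99/17)
T2 rotate counter-clockwise with cos θ = -12/13, sin θ = 5/13: (3, 5) → (-61/13, -45/13); (-69/17, 21/17) → (723/221, -597/221); (24/17, -45/17) → (-63/221, 660/221); (-5/17, -99/17) → (555/221, 1163/221)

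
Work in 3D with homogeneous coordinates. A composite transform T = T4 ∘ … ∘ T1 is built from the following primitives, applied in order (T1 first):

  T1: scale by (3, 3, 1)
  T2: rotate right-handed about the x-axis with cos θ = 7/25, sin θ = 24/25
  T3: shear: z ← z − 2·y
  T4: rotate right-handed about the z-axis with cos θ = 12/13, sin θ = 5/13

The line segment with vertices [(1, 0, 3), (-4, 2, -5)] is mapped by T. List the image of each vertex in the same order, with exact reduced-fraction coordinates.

T1 scale by (3, 3, 1): (1, 0, 3) → (3, 0, 3); (-4, 2, -5) → (-12, 6, -5)
T2 rotate right-handed about the x-axis with cos θ = 7/25, sin θ = 24/25: (3, 0, 3) → (3, -72/25, 21/25); (-12, 6, -5) → (-12, 162/25, 109/25)
T3 shear: z ← z − 2·y: (3, -72/25, 21/25) → (3, -72/25, 33/5); (-12, 162/25, 109/25) → (-12, 162/25, -43/5)
T4 rotate right-handed about the z-axis with cos θ = 12/13, sin θ = 5/13: (3, -72/25, 33/5) → (252/65, -489/325, 33/5); (-12, 162/25, -43/5) → (-882/65, 444/325, -43/5)

image vertices: (252/65, -489/325, 33/5), (-882/65, 444/325, -43/5)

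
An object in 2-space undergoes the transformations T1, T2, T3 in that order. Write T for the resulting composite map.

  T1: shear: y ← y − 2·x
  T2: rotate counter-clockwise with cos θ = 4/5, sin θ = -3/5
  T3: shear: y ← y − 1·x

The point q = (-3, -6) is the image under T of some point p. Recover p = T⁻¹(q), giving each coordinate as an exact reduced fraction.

p = (3, -3)

T1 = [1 0 0; -2 1 0; 0 0 1]
T2·T1 = [-2/5 3/5 0; -11/5 4/5 0; 0 0 1]
T3·…·T1 = [-2/5 3/5 0; -9/5 1/5 0; 0 0 1]
det M = 1; M⁻¹ = [1/5 -3/5 0; 9/5 -2/5 0; 0 0 1]
M⁻¹ · (-3, -6)ᵀ = (3, -3)ᵀ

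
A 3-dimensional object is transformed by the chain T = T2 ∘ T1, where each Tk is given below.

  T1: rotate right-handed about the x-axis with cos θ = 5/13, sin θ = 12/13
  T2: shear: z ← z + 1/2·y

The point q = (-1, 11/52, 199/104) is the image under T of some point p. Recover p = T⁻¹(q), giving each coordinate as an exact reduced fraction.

T1 = [1 0 0 0; 0 5/13 -12/13 0; 0 12/13 5/13 0; 0 0 0 1]
T2·T1 = [1 0 0 0; 0 5/13 -12/13 0; 0 29/26 -1/13 0; 0 0 0 1]
det M = 1; M⁻¹ = [1 0 0 0; 0 -1/13 12/13 0; 0 -29/26 5/13 0; 0 0 0 1]
M⁻¹ · (-1, 11/52, 199/104)ᵀ = (-1, 7/4, 1/2)ᵀ

p = (-1, 7/4, 1/2)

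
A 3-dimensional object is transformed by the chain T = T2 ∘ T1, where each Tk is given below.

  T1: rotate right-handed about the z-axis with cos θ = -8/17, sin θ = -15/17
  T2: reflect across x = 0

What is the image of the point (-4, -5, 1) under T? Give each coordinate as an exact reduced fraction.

T(p) = (43/17, 100/17, 1)

T1 rotate right-handed about the z-axis with cos θ = -8/17, sin θ = -15/17: (-4, -5, 1) → (-43/17, 100/17, 1)
T2 reflect across x = 0: (-43/17, 100/17, 1) → (43/17, 100/17, 1)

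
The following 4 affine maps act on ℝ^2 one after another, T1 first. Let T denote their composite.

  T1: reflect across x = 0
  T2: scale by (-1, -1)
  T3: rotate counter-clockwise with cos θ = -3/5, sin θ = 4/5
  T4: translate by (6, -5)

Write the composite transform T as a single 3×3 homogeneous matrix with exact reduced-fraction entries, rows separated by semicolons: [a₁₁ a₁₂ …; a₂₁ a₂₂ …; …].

T1 = [-1 0 0; 0 1 0; 0 0 1]
T2·T1 = [1 0 0; 0 -1 0; 0 0 1]
T3·…·T1 = [-3/5 4/5 0; 4/5 3/5 0; 0 0 1]
T4·…·T1 = [-3/5 4/5 6; 4/5 3/5 -5; 0 0 1]

T = [-3/5 4/5 6; 4/5 3/5 -5; 0 0 1]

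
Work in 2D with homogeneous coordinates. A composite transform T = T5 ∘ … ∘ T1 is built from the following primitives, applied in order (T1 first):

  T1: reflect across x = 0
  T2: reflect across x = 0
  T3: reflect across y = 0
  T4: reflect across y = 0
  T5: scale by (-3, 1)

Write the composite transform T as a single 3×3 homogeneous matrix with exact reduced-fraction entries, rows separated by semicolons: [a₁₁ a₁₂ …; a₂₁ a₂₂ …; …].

T1 = [-1 0 0; 0 1 0; 0 0 1]
T2·T1 = [1 0 0; 0 1 0; 0 0 1]
T3·…·T1 = [1 0 0; 0 -1 0; 0 0 1]
T4·…·T1 = [1 0 0; 0 1 0; 0 0 1]
T5·…·T1 = [-3 0 0; 0 1 0; 0 0 1]

T = [-3 0 0; 0 1 0; 0 0 1]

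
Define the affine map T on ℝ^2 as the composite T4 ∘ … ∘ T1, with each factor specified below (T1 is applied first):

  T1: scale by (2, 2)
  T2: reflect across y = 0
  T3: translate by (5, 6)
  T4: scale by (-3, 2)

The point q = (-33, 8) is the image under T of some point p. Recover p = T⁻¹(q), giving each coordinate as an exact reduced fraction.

T1 = [2 0 0; 0 2 0; 0 0 1]
T2·T1 = [2 0 0; 0 -2 0; 0 0 1]
T3·…·T1 = [2 0 5; 0 -2 6; 0 0 1]
T4·…·T1 = [-6 0 -15; 0 -4 12; 0 0 1]
det M = 24; M⁻¹ = [-1/6 0 -5/2; 0 -1/4 3; 0 0 1]
M⁻¹ · (-33, 8)ᵀ = (3, 1)ᵀ

p = (3, 1)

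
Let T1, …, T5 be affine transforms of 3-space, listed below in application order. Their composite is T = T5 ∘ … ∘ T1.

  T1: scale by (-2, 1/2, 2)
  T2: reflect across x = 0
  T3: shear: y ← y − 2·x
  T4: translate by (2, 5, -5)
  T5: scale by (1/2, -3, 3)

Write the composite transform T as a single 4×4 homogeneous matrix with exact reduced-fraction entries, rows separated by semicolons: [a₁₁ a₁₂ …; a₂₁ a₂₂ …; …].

T = [1 0 0 1; 12 -3/2 0 -15; 0 0 6 -15; 0 0 0 1]

T1 = [-2 0 0 0; 0 1/2 0 0; 0 0 2 0; 0 0 0 1]
T2·T1 = [2 0 0 0; 0 1/2 0 0; 0 0 2 0; 0 0 0 1]
T3·…·T1 = [2 0 0 0; -4 1/2 0 0; 0 0 2 0; 0 0 0 1]
T4·…·T1 = [2 0 0 2; -4 1/2 0 5; 0 0 2 -5; 0 0 0 1]
T5·…·T1 = [1 0 0 1; 12 -3/2 0 -15; 0 0 6 -15; 0 0 0 1]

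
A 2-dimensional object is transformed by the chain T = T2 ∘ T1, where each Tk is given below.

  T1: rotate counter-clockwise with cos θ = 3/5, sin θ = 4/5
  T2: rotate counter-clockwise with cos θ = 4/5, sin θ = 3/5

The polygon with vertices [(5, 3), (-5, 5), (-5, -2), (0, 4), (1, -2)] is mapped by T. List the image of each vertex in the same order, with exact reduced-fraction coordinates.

image vertices: (-3, 5), (-5, -5), (2, -5), (-4, 0), (2, 1)

T1 rotate counter-clockwise with cos θ = 3/5, sin θ = 4/5: (5, 3) → (3/5, 29/5); (-5, 5) → (-7, -1); (-5, -2) → (-7/5, -26/5); (0, 4) → (-16/5, 12/5); (1, -2) → (11/5, -2/5)
T2 rotate counter-clockwise with cos θ = 4/5, sin θ = 3/5: (3/5, 29/5) → (-3, 5); (-7, -1) → (-5, -5); (-7/5, -26/5) → (2, -5); (-16/5, 12/5) → (-4, 0); (11/5, -2/5) → (2, 1)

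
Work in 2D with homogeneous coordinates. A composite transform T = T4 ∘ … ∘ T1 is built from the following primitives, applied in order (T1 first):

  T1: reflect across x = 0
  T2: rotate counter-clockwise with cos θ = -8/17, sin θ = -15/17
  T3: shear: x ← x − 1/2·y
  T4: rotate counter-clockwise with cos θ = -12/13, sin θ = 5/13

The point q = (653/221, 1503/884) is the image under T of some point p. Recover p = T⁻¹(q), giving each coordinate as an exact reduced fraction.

p = (-4, -7/4)

T1 = [-1 0 0; 0 1 0; 0 0 1]
T2·T1 = [8/17 15/17 0; 15/17 -8/17 0; 0 0 1]
T3·…·T1 = [1/34 19/17 0; 15/17 -8/17 0; 0 0 1]
T4·…·T1 = [-81/221 -188/221 0; -355/442 191/221 0; 0 0 1]
det M = -1; M⁻¹ = [-191/221 -188/221 0; -355/442 81/221 0; 0 0 1]
M⁻¹ · (653/221, 1503/884)ᵀ = (-4, -7/4)ᵀ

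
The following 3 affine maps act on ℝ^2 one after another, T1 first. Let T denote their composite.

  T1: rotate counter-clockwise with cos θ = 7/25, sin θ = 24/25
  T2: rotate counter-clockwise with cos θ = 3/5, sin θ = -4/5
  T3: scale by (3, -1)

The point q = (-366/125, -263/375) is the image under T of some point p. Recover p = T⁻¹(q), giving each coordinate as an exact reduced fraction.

T1 = [7/25 -24/25 0; 24/25 7/25 0; 0 0 1]
T2·T1 = [117/125 -44/125 0; 44/125 117/125 0; 0 0 1]
T3·…·T1 = [351/125 -132/125 0; -44/125 -117/125 0; 0 0 1]
det M = -3; M⁻¹ = [39/125 -44/125 0; -44/375 -117/125 0; 0 0 1]
M⁻¹ · (-366/125, -263/375)ᵀ = (-2/3, 1)ᵀ

p = (-2/3, 1)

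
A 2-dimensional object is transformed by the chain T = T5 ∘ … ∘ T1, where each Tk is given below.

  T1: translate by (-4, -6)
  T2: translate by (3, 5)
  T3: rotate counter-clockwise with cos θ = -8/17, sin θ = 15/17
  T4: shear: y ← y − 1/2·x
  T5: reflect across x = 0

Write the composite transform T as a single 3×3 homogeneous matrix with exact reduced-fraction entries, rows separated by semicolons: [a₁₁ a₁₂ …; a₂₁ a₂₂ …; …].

T = [8/17 15/17 -23/17; 19/17 -1/34 -37/34; 0 0 1]

T1 = [1 0 -4; 0 1 -6; 0 0 1]
T2·T1 = [1 0 -1; 0 1 -1; 0 0 1]
T3·…·T1 = [-8/17 -15/17 23/17; 15/17 -8/17 -7/17; 0 0 1]
T4·…·T1 = [-8/17 -15/17 23/17; 19/17 -1/34 -37/34; 0 0 1]
T5·…·T1 = [8/17 15/17 -23/17; 19/17 -1/34 -37/34; 0 0 1]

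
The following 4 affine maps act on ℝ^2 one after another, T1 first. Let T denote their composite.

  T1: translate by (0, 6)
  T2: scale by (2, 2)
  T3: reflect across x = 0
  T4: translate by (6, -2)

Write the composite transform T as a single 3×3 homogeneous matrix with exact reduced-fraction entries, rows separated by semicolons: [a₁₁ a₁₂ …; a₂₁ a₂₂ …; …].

T = [-2 0 6; 0 2 10; 0 0 1]

T1 = [1 0 0; 0 1 6; 0 0 1]
T2·T1 = [2 0 0; 0 2 12; 0 0 1]
T3·…·T1 = [-2 0 0; 0 2 12; 0 0 1]
T4·…·T1 = [-2 0 6; 0 2 10; 0 0 1]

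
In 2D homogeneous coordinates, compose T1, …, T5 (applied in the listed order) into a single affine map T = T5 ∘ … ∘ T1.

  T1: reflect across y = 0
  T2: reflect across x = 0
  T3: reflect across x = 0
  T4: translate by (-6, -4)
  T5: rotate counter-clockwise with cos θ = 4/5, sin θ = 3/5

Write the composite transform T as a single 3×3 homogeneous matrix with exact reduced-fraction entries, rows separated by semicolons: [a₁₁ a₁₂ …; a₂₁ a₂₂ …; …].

T1 = [1 0 0; 0 -1 0; 0 0 1]
T2·T1 = [-1 0 0; 0 -1 0; 0 0 1]
T3·…·T1 = [1 0 0; 0 -1 0; 0 0 1]
T4·…·T1 = [1 0 -6; 0 -1 -4; 0 0 1]
T5·…·T1 = [4/5 3/5 -12/5; 3/5 -4/5 -34/5; 0 0 1]

T = [4/5 3/5 -12/5; 3/5 -4/5 -34/5; 0 0 1]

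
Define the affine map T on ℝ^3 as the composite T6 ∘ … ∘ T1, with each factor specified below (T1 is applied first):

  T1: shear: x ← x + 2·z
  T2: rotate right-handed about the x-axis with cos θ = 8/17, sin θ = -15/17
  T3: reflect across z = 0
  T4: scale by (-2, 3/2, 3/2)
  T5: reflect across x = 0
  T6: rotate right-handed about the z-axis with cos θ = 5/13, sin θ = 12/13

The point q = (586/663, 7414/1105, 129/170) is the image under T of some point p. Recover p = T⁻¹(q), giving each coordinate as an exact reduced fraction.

T1 = [1 0 2 0; 0 1 0 0; 0 0 1 0; 0 0 0 1]
T2·T1 = [1 0 2 0; 0 8/17 15/17 0; 0 -15/17 8/17 0; 0 0 0 1]
T3·…·T1 = [1 0 2 0; 0 8/17 15/17 0; 0 15/17 -8/17 0; 0 0 0 1]
T4·…·T1 = [-2 0 -4 0; 0 12/17 45/34 0; 0 45/34 -12/17 0; 0 0 0 1]
T5·…·T1 = [2 0 4 0; 0 12/17 45/34 0; 0 45/34 -12/17 0; 0 0 0 1]
T6·…·T1 = [10/13 -144/221 70/221 0; 24/13 60/221 1857/442 0; 0 45/34 -12/17 0; 0 0 0 1]
det M = -9/2; M⁻¹ = [565/442 2/221 32/51 0; -64/221 80/663 10/17 0; -120/221 50/221 -16/51 0; 0 0 0 1]
M⁻¹ · (586/663, 7414/1105, 129/170)ᵀ = (5/3, 1, 4/5)ᵀ

p = (5/3, 1, 4/5)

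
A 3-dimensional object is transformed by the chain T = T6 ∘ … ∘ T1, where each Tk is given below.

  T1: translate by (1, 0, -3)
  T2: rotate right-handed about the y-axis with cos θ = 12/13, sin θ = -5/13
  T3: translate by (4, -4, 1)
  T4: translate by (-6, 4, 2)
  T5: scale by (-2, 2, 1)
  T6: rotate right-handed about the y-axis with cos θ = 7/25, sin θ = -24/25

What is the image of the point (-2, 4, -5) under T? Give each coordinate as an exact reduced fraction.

T1 translate by (1, 0, -3): (-2, 4, -5) → (-1, 4, -8)
T2 rotate right-handed about the y-axis with cos θ = 12/13, sin θ = -5/13: (-1, 4, -8) → (28/13, 4, -101/13)
T3 translate by (4, -4, 1): (28/13, 4, -101/13) → (80/13, 0, -88/13)
T4 translate by (-6, 4, 2): (80/13, 0, -88/13) → (2/13, 4, -62/13)
T5 scale by (-2, 2, 1): (2/13, 4, -62/13) → (-4/13, 8, -62/13)
T6 rotate right-handed about the y-axis with cos θ = 7/25, sin θ = -24/25: (-4/13, 8, -62/13) → (292/65, 8, -106/65)

T(p) = (292/65, 8, -106/65)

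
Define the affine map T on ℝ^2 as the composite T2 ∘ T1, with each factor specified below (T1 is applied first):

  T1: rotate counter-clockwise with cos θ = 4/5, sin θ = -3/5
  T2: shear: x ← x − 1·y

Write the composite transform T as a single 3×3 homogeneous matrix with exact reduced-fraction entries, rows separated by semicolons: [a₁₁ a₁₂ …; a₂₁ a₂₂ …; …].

T = [7/5 -1/5 0; -3/5 4/5 0; 0 0 1]

T1 = [4/5 3/5 0; -3/5 4/5 0; 0 0 1]
T2·T1 = [7/5 -1/5 0; -3/5 4/5 0; 0 0 1]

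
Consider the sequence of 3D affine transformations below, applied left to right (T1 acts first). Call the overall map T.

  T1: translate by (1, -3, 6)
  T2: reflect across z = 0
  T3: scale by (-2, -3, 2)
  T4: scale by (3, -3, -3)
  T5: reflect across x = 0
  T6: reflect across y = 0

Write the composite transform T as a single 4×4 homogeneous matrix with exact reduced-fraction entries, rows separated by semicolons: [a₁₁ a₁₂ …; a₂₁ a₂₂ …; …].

T1 = [1 0 0 1; 0 1 0 -3; 0 0 1 6; 0 0 0 1]
T2·T1 = [1 0 0 1; 0 1 0 -3; 0 0 -1 -6; 0 0 0 1]
T3·…·T1 = [-2 0 0 -2; 0 -3 0 9; 0 0 -2 -12; 0 0 0 1]
T4·…·T1 = [-6 0 0 -6; 0 9 0 -27; 0 0 6 36; 0 0 0 1]
T5·…·T1 = [6 0 0 6; 0 9 0 -27; 0 0 6 36; 0 0 0 1]
T6·…·T1 = [6 0 0 6; 0 -9 0 27; 0 0 6 36; 0 0 0 1]

T = [6 0 0 6; 0 -9 0 27; 0 0 6 36; 0 0 0 1]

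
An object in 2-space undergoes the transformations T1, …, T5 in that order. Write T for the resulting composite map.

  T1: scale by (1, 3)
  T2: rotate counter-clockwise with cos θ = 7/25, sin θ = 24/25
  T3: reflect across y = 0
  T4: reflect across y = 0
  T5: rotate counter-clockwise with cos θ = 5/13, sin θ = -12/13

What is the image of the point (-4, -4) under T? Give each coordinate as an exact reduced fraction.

T1 scale by (1, 3): (-4, -4) → (-4, -12)
T2 rotate counter-clockwise with cos θ = 7/25, sin θ = 24/25: (-4, -12) → (52/5, -36/5)
T3 reflect across y = 0: (52/5, -36/5) → (52/5, 36/5)
T4 reflect across y = 0: (52/5, 36/5) → (52/5, -36/5)
T5 rotate counter-clockwise with cos θ = 5/13, sin θ = -12/13: (52/5, -36/5) → (-172/65, -804/65)

T(p) = (-172/65, -804/65)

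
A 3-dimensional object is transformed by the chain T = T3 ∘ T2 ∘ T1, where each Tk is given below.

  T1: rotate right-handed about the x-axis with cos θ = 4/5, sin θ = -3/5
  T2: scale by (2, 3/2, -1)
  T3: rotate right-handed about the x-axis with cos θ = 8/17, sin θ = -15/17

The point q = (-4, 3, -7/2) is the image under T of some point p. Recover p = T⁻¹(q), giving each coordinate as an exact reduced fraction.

p = (-2, 3, 1)

T1 = [1 0 0 0; 0 4/5 3/5 0; 0 -3/5 4/5 0; 0 0 0 1]
T2·T1 = [2 0 0 0; 0 6/5 9/10 0; 0 3/5 -4/5 0; 0 0 0 1]
T3·…·T1 = [2 0 0 0; 0 93/85 -24/85 0; 0 -66/85 -199/170 0; 0 0 0 1]
det M = -3; M⁻¹ = [1/2 0 0 0; 0 199/255 -16/85 0; 0 -44/85 -62/85 0; 0 0 0 1]
M⁻¹ · (-4, 3, -7/2)ᵀ = (-2, 3, 1)ᵀ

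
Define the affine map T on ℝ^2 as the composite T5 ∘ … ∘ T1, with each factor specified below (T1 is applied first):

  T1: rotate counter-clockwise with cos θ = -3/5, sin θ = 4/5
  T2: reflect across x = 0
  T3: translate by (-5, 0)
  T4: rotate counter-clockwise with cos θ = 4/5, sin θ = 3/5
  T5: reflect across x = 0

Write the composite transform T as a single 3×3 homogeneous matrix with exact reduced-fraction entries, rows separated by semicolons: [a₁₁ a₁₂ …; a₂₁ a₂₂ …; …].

T = [0 -1 4; 1 0 -3; 0 0 1]

T1 = [-3/5 -4/5 0; 4/5 -3/5 0; 0 0 1]
T2·T1 = [3/5 4/5 0; 4/5 -3/5 0; 0 0 1]
T3·…·T1 = [3/5 4/5 -5; 4/5 -3/5 0; 0 0 1]
T4·…·T1 = [0 1 -4; 1 0 -3; 0 0 1]
T5·…·T1 = [0 -1 4; 1 0 -3; 0 0 1]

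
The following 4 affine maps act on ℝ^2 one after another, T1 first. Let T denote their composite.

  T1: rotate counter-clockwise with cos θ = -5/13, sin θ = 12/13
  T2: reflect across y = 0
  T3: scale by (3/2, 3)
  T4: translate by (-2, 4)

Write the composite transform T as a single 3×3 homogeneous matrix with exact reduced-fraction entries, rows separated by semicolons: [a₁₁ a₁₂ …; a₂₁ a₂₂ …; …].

T1 = [-5/13 -12/13 0; 12/13 -5/13 0; 0 0 1]
T2·T1 = [-5/13 -12/13 0; -12/13 5/13 0; 0 0 1]
T3·…·T1 = [-15/26 -18/13 0; -36/13 15/13 0; 0 0 1]
T4·…·T1 = [-15/26 -18/13 -2; -36/13 15/13 4; 0 0 1]

T = [-15/26 -18/13 -2; -36/13 15/13 4; 0 0 1]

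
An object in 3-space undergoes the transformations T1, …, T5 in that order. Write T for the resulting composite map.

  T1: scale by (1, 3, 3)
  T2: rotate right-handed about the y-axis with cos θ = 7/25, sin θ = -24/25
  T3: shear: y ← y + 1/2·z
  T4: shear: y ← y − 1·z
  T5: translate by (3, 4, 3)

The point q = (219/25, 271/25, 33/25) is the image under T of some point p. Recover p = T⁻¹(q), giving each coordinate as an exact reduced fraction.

p = (0, 2, -2)

T1 = [1 0 0 0; 0 3 0 0; 0 0 3 0; 0 0 0 1]
T2·T1 = [7/25 0 -72/25 0; 0 3 0 0; 24/25 0 21/25 0; 0 0 0 1]
T3·…·T1 = [7/25 0 -72/25 0; 12/25 3 21/50 0; 24/25 0 21/25 0; 0 0 0 1]
T4·…·T1 = [7/25 0 -72/25 0; -12/25 3 -21/50 0; 24/25 0 21/25 0; 0 0 0 1]
T5·…·T1 = [7/25 0 -72/25 3; -12/25 3 -21/50 4; 24/25 0 21/25 3; 0 0 0 1]
det M = 9; M⁻¹ = [7/25 0 24/25 -93/25; 0 1/3 1/6 -11/6; -8/25 0 7/75 17/25; 0 0 0 1]
M⁻¹ · (219/25, 271/25, 33/25)ᵀ = (0, 2, -2)ᵀ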